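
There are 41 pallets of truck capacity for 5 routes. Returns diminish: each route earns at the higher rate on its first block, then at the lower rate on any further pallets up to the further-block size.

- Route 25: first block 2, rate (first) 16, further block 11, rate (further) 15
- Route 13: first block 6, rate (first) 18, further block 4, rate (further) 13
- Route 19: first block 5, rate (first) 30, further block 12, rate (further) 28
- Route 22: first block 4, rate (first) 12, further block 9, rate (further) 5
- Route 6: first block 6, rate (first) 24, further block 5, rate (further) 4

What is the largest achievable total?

Treat each block as its own option and order by rate: Route 19/tier1 30 > Route 19/tier2 28 > Route 6/tier1 24 > Route 13/tier1 18 > Route 25/tier1 16 > Route 25/tier2 15 > Route 13/tier2 13 > Route 22/tier1 12 > Route 22/tier2 5 > Route 6/tier2 4.
Route 19/tier1 (30): +5 → 36 left.
Fill Route 19 tier2 block (12 at 28) → 24 left.
Route 6 tier1 at 24: fill all 6 → 18 left.
Route 13/tier1 (18): +6 → 12 left.
Route 25/tier1 (16): +2 → 10 left.
Route 25 tier2 at 15: only 10 left, fill 10.
Total = 30×5 + 28×12 + 24×6 + 18×6 + 16×2 + 15×10 = 920.

920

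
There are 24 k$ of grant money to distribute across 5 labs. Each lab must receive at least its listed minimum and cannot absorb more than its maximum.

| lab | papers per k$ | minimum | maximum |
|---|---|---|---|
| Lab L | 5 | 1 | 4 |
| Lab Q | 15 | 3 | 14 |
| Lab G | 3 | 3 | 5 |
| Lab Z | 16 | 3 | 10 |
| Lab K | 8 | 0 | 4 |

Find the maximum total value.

Meeting every minimum uses 1+3+3+3+0 = 10 k$, leaving 14.
Order the labs by papers per k$: Lab Z 16 > Lab Q 15 > Lab K 8 > Lab L 5 > Lab G 3.
Give Lab Z 7 more to hit its cap of 10 ; 7 left.
Lab Q: +7 (room for 11) → 10. Pool exhausted.
Total = 5×1 + 15×10 + 3×3 + 16×10 = 324.

324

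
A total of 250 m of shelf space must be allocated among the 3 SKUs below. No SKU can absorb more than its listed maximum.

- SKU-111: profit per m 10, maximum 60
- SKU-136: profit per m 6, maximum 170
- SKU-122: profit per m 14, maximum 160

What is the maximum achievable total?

3020

Rank by profit per m: SKU-122 14 > SKU-111 10 > SKU-136 6.
SKU-122: +160 to 160 (cap) ; 90 left.
SKU-111 takes 60 to reach its cap of 60 ; 30 left.
SKU-136 has room for 170 but only 30 remain, so it gets 30.
Total = 10×60 + 6×30 + 14×160 = 3020.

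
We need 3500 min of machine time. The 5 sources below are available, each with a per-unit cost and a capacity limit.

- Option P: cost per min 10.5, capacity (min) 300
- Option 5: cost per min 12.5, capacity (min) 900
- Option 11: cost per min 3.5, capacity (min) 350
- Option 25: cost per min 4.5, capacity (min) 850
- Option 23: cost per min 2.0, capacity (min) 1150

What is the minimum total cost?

21125

Cheapest first:
Option 23 at 2.0: take all 1150 min ; 2350 still needed.
Take 350 from Option 11 at 3.5 ; need 2000 more.
Option 25 at 4.5: take all 850 min ; 1150 still needed.
Option P (10.5): use full 300 ; 850 min to go.
Take 850 from Option 5 at 12.5 to finish.
Cost = 1150×2.0 + 350×3.5 + 850×4.5 + 300×10.5 + 850×12.5 = 21125.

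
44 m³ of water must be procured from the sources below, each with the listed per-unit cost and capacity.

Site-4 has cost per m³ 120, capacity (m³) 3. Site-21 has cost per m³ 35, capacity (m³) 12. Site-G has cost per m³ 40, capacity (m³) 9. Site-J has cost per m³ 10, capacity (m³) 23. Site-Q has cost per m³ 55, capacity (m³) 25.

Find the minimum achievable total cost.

Fill from the cheapest source first.
Site-J at 10: take all 23 m³ → 21 still needed.
Site-21 at 35: take all 12 m³ → 9 still needed.
Site-G (40): use full 9 → 0 m³ to go.
Site-Q, Site-4: unused.
Cost = 23×10 + 12×35 + 9×40 = 1010.

1010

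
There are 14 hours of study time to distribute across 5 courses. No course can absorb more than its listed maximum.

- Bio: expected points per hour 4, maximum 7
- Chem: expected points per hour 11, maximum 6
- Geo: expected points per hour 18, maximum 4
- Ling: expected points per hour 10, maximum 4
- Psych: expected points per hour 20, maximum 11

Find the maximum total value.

274

Rank by expected points per hour: Psych 20 > Geo 18 > Chem 11 > Ling 10 > Bio 4.
Psych: +11 to 11 (cap) ; 3 left.
Geo has room for 4 but only 3 remain, so it gets 3.
Total = 18×3 + 20×11 = 274.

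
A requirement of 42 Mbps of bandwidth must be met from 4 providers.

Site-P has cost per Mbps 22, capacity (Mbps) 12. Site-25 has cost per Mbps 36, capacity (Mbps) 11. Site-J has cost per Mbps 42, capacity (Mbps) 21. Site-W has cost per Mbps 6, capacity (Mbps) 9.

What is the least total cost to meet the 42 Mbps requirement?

Use providers in increasing cost order.
Site-W (6): use full 9 → 33 Mbps to go.
Take 12 from Site-P at 22 → need 21 more.
Take 11 from Site-25 at 36 → need 10 more.
Site-J at 42: take 10 of its 21 → requirement met.
Cost = 9×6 + 12×22 + 11×36 + 10×42 = 1134.

1134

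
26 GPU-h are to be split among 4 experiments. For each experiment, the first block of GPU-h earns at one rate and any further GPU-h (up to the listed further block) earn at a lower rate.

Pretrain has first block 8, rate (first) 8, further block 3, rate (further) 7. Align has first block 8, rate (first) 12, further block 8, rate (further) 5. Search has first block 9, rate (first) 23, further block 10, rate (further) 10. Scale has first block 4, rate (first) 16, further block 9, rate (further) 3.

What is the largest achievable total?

Treat each block as its own option and order by rate: Search/first 23 > Scale/first 16 > Align/first 12 > Search/second 10 > Pretrain/first 8 > Pretrain/second 7 > Align/second 5 > Scale/second 3.
Search/first (23): +9 → 17 left.
Scale first at 16: fill all 4 → 13 left.
Fill Align first block (8 at 12) → 5 left.
Search second at 10: only 5 left, fill 5.
Total = 23×9 + 16×4 + 12×8 + 10×5 = 417.

417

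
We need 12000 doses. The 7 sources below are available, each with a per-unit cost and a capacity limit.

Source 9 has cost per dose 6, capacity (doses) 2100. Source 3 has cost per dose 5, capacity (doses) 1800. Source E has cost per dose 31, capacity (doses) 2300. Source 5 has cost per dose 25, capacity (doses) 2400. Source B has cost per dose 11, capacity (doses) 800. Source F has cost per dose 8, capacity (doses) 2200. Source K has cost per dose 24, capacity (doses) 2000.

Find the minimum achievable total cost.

177700

Cheapest first:
Take 1800 from Source 3 at 5 — need 10200 more.
Source 9 (6): use full 2100 — 8100 doses to go.
Take 2200 from Source F at 8 — need 5900 more.
Take 800 from Source B at 11 — need 5100 more.
Source K at 24: take all 2000 doses — 3100 still needed.
Take 2400 from Source 5 at 25 — need 700 more.
Source E (31): take the remaining 700 — done.
Cost = 1800×5 + 2100×6 + 2200×8 + 800×11 + 2000×24 + 2400×25 + 700×31 = 177700.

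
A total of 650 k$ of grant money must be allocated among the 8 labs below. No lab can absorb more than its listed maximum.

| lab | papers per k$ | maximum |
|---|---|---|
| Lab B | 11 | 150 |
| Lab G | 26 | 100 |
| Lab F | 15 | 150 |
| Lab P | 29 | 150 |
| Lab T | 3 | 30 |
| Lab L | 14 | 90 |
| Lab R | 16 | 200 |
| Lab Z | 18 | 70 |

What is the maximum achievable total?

Highest papers per k$ first: Lab P 29 > Lab G 26 > Lab Z 18 > Lab R 16 > Lab F 15 > Lab L 14 > Lab B 11 > Lab T 3.
Lab P takes 150 to reach its cap of 150 — 500 left.
Give Lab G 100 to hit its cap of 100 — 400 left.
Lab Z: +70 to 70 (cap) — 330 left.
Lab R: +200 to 200 (cap) — 130 left.
Lab F: +130 (room for 150) → 130. Pool exhausted.
Total = 26×100 + 15×130 + 29×150 + 16×200 + 18×70 = 13360.

13360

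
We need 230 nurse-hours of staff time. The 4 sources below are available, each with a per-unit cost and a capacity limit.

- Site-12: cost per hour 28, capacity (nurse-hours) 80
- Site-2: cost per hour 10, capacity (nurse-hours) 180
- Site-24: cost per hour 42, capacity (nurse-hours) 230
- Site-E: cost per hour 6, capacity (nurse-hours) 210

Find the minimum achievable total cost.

Cheapest first:
Take 210 from Site-E at 6 ; need 20 more.
Site-2 at 10: take 20 of its 180 ; requirement met.
Site-12, Site-24: unused.
Cost = 210×6 + 20×10 = 1460.

1460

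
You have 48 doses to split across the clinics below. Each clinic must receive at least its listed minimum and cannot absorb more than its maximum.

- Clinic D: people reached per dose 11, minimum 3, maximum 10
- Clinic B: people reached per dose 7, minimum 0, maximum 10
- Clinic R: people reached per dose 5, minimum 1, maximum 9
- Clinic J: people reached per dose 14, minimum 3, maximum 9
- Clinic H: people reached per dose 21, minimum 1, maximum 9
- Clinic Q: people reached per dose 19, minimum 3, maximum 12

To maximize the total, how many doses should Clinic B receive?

Meeting every minimum uses 3+0+1+3+1+3 = 11 doses, leaving 37.
Rank by people reached per dose: Clinic H 21 > Clinic Q 19 > Clinic J 14 > Clinic D 11 > Clinic B 7 > Clinic R 5.
Give Clinic H 8 more to hit its cap of 9 → 29 left.
Clinic Q takes 9 more to reach its cap of 12 → 20 left.
Clinic J takes 6 more to reach its cap of 9 → 14 left.
Give Clinic D 7 more to hit its cap of 10 → 7 left.
Clinic B has room for 10 more but only 7 remain, so it gets 7.

7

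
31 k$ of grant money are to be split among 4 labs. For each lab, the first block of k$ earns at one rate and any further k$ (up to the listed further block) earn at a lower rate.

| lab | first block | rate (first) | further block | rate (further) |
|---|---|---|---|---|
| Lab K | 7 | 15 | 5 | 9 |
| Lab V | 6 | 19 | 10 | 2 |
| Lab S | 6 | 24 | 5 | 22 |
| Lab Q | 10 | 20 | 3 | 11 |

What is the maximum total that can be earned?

628

Order all 8 blocks by rate: Lab S/tier1 24 > Lab S/tier2 22 > Lab Q/tier1 20 > Lab V/tier1 19 > Lab K/tier1 15 > Lab Q/tier2 11 > Lab K/tier2 9 > Lab V/tier2 2.
Lab S/tier1 (24): +6 → 25 left.
Lab S tier2 at 22: fill all 5 → 20 left.
Lab Q/tier1 (20): +10 → 10 left.
Lab V/tier1 (19): +6 → 4 left.
4 remain; put them into Lab K tier1 at 15.
Total = 24×6 + 22×5 + 20×10 + 19×6 + 15×4 = 628.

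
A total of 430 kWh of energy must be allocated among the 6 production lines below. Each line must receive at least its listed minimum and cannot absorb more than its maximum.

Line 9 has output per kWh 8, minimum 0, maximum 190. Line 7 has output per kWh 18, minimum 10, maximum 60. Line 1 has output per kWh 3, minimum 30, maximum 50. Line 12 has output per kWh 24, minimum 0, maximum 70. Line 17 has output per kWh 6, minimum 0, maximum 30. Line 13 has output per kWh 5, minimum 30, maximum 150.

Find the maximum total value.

Meeting every minimum uses 0+10+30+0+0+30 = 70 kWh, leaving 360.
Order the production lines by output per kWh: Line 12 24 > Line 7 18 > Line 9 8 > Line 17 6 > Line 13 5 > Line 1 3.
Line 12: +70 to 70 (cap) ; 290 left.
Line 7 takes 50 more to reach its cap of 60 ; 240 left.
Line 9 takes 190 more to reach its cap of 190 ; 50 left.
Line 17: +30 to 30 (cap) ; 20 left.
Only 20 left; Line 13 takes them to reach 50.
Total = 8×190 + 18×60 + 3×30 + 24×70 + 6×30 + 5×50 = 4800.

4800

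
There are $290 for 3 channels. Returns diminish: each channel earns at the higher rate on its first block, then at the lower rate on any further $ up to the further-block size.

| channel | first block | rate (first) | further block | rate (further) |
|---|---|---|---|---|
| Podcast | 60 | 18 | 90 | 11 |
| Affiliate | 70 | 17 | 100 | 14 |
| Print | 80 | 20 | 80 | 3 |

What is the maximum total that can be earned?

Treat each block as its own option and order by rate: Print/first 20 > Podcast/first 18 > Affiliate/first 17 > Affiliate/second 14 > Podcast/second 11 > Print/second 3.
Fill Print first block (80 at 20) → 210 left.
Fill Podcast first block (60 at 18) → 150 left.
Fill Affiliate first block (70 at 17) → 80 left.
80 remain; put them into Affiliate second at 14.
Total = 20×80 + 18×60 + 17×70 + 14×80 = 4990.

4990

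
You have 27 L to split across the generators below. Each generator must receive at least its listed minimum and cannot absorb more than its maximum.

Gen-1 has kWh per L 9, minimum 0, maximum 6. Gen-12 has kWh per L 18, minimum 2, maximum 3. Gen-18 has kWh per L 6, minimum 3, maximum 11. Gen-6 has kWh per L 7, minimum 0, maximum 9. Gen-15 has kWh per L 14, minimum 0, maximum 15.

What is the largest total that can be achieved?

Meeting every minimum uses 0+2+3+0+0 = 5 L, leaving 22.
Highest kWh per L first: Gen-12 18 > Gen-15 14 > Gen-1 9 > Gen-6 7 > Gen-18 6.
Gen-12: +1 to 3 (cap) ; 21 left.
Give Gen-15 15 more to hit its cap of 15 ; 6 left.
Gen-1 takes 6 more to reach its cap of 6 ; 0 left.
Total = 9×6 + 18×3 + 6×3 + 14×15 = 336.

336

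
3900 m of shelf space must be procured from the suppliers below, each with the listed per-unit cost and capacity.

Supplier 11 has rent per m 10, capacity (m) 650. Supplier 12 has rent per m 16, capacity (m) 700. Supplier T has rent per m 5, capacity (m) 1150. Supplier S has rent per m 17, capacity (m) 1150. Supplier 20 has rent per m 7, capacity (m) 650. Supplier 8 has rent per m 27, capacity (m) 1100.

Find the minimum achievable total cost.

40750

Fill from the cheapest supplier first.
Take 1150 from Supplier T at 5 ; need 2750 more.
Supplier 20 at 7: take all 650 m ; 2100 still needed.
Take 650 from Supplier 11 at 10 ; need 1450 more.
Supplier 12 (16): use full 700 ; 750 m to go.
Supplier S (17): take the remaining 750 ; done.
Supplier 8: unused.
Cost = 1150×5 + 650×7 + 650×10 + 700×16 + 750×17 = 40750.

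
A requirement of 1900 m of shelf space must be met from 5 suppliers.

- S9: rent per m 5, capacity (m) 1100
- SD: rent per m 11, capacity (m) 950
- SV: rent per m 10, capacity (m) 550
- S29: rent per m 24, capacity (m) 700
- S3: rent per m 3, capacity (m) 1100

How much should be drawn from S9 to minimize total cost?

800

Fill from the cheapest supplier first.
S3 (3): use full 1100 ; 800 m to go.
S9 at 5: take 800 of its 1100 ; requirement met.
SV, SD, S29: unused.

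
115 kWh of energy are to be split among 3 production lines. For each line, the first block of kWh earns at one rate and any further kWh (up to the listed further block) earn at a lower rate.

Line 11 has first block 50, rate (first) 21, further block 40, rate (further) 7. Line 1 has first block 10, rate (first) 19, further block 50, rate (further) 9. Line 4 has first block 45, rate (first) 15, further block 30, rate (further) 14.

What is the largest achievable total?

Treat each block as its own option and order by rate: Line 11/tier1 21 > Line 1/tier1 19 > Line 4/tier1 15 > Line 4/tier2 14 > Line 1/tier2 9 > Line 11/tier2 7.
Fill Line 11 tier1 block (50 at 21) → 65 left.
Line 1/tier1 (19): +10 → 55 left.
Line 4/tier1 (15): +45 → 10 left.
Line 4/tier2: +10 of 30 at 14; pool empty.
Total = 21×50 + 19×10 + 15×45 + 14×10 = 2055.

2055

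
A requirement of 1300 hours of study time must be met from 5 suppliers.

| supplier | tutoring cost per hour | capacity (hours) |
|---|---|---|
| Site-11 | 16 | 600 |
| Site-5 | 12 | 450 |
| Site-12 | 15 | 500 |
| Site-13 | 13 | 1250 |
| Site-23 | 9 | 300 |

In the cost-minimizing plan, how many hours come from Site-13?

Use suppliers in increasing cost order.
Site-23 (9): use full 300 — 1000 hours to go.
Site-5 (12): use full 450 — 550 hours to go.
Site-13 (13): take the remaining 550 — done.
Site-12, Site-11: unused.

550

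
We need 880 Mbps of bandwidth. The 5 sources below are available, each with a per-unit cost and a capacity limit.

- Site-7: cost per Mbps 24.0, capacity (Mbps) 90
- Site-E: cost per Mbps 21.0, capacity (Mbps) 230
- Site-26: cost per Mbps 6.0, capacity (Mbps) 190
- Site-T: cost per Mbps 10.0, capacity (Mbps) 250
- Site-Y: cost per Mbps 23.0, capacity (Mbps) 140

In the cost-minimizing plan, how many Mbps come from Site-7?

70

Use sources in increasing cost order.
Take 190 from Site-26 at 6.0 ; need 690 more.
Site-T (10.0): use full 250 ; 440 Mbps to go.
Take 230 from Site-E at 21.0 ; need 210 more.
Site-Y (23.0): use full 140 ; 70 Mbps to go.
Site-7 at 24.0: take 70 of its 90 ; requirement met.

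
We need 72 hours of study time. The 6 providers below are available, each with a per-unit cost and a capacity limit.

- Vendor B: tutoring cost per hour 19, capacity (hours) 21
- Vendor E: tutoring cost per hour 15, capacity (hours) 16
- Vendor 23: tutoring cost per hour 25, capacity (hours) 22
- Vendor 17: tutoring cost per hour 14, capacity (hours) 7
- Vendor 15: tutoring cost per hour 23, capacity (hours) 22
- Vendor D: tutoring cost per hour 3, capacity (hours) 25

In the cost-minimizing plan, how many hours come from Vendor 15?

3

Fill from the cheapest provider first.
Vendor D at 3: take all 25 hours — 47 still needed.
Vendor 17 (14): use full 7 — 40 hours to go.
Take 16 from Vendor E at 15 — need 24 more.
Vendor B at 19: take all 21 hours — 3 still needed.
Vendor 15 (23): take the remaining 3 — done.
Vendor 23: unused.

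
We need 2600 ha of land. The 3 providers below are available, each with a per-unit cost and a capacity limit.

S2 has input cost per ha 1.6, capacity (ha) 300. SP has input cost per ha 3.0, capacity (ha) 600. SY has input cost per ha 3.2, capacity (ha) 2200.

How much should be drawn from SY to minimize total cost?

1700

Fill from the cheapest provider first.
S2 at 1.6: take all 300 ha ; 2300 still needed.
Take 600 from SP at 3.0 ; need 1700 more.
Take 1700 from SY at 3.2 to finish.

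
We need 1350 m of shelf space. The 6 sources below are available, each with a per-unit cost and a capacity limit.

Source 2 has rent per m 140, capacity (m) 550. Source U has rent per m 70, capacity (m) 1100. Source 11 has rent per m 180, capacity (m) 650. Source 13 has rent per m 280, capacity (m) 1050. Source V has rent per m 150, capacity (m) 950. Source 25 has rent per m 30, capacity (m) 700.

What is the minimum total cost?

66500

Cheapest first:
Take 700 from Source 25 at 30 — need 650 more.
Source U at 70: take 650 of its 1100 — requirement met.
Source 2, Source V, Source 11, Source 13: unused.
Cost = 700×30 + 650×70 = 66500.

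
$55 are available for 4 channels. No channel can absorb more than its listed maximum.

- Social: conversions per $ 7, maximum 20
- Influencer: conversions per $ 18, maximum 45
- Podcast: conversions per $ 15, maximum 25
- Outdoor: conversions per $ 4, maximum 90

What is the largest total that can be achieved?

Highest conversions per $ first: Influencer 18 > Podcast 15 > Social 7 > Outdoor 4.
Influencer: +45 to 45 (cap) — 10 left.
Podcast: +10 (room for 25) → 10. Pool exhausted.
Total = 18×45 + 15×10 = 960.

960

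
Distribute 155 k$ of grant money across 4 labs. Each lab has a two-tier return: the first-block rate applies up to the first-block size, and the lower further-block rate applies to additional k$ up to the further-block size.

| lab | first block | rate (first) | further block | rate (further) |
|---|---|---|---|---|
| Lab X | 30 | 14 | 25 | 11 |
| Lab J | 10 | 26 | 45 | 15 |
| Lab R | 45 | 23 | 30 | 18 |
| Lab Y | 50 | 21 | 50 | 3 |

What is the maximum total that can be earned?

3185

Treat each block as its own option and order by rate: Lab J/first 26 > Lab R/first 23 > Lab Y/first 21 > Lab R/second 18 > Lab J/second 15 > Lab X/first 14 > Lab X/second 11 > Lab Y/second 3.
Lab J first at 26: fill all 10 ; 145 left.
Lab R/first (23): +45 ; 100 left.
Fill Lab Y first block (50 at 21) ; 50 left.
Lab R/second (18): +30 ; 20 left.
Lab J second at 15: only 20 left, fill 20.
Total = 26×10 + 23×45 + 21×50 + 18×30 + 15×20 = 3185.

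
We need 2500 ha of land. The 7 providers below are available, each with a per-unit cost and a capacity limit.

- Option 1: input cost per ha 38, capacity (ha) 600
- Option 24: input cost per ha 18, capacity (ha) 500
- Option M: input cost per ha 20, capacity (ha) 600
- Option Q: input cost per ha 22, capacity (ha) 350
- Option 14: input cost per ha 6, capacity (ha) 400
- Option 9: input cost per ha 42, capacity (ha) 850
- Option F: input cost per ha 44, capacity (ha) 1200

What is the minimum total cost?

Use providers in increasing cost order.
Option 14 at 6: take all 400 ha ; 2100 still needed.
Option 24 (18): use full 500 ; 1600 ha to go.
Take 600 from Option M at 20 ; need 1000 more.
Option Q (22): use full 350 ; 650 ha to go.
Option 1 (38): use full 600 ; 50 ha to go.
Option 9 (42): take the remaining 50 ; done.
Option F: unused.
Cost = 400×6 + 500×18 + 600×20 + 350×22 + 600×38 + 50×42 = 56000.

56000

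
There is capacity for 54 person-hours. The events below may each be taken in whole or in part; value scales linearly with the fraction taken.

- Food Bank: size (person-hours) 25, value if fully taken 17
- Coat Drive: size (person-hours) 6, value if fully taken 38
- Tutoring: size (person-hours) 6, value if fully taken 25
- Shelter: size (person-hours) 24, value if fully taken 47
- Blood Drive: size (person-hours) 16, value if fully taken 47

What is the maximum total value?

Sort by value density: Coat Drive 38/6≈6.33, Tutoring 25/6≈4.17, Blood Drive 47/16≈2.94, Shelter 47/24≈1.96, Food Bank 17/25≈0.68.
All 6 person-hours of Coat Drive fit (value 38) — 48 remain.
All 6 person-hours of Tutoring fit (value 25) — 42 remain.
Take all of Blood Drive (16 person-hours, value 47) — 26 person-hours left.
All 24 person-hours of Shelter fit (value 47) — 2 remain.
Fill the last 2 person-hours with part of Food Bank: 2/25 of it earns 1.36.
Total value = 158.36.

158.36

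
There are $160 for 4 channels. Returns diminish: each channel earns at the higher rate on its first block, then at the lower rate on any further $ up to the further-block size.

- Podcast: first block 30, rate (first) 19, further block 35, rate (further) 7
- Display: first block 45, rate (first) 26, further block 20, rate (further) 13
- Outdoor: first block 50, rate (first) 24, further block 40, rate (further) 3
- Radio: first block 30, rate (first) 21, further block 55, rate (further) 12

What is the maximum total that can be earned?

Rank every tier by rate: Display/first 26 > Outdoor/first 24 > Radio/first 21 > Podcast/first 19 > Display/second 13 > Radio/second 12 > Podcast/second 7 > Outdoor/second 3.
Display/first (26): +45 ; 115 left.
Outdoor first at 24: fill all 50 ; 65 left.
Radio/first (21): +30 ; 35 left.
Fill Podcast first block (30 at 19) ; 5 left.
5 remain; put them into Display second at 13.
Total = 26×45 + 24×50 + 21×30 + 19×30 + 13×5 = 3635.

3635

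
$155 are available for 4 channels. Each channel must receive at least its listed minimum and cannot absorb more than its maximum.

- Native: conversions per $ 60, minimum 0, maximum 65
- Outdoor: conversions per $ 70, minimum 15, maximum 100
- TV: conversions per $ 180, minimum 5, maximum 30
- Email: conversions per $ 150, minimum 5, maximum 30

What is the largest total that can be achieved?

Meeting every minimum uses 0+15+5+5 = 25 $, leaving 130.
Order the channels by conversions per $: TV 180 > Email 150 > Outdoor 70 > Native 60.
Give TV 25 more to hit its cap of 30 ; 105 left.
Email: +25 to 30 (cap) ; 80 left.
Outdoor has room for 85 more but only 80 remain, so it gets 95.
Total = 70×95 + 180×30 + 150×30 = 16550.

16550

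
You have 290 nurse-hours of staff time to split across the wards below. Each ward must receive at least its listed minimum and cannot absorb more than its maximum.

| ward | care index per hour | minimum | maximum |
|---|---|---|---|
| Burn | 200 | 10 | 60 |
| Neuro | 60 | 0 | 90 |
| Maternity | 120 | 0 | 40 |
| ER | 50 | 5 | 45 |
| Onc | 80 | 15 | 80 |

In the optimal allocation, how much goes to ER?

20

Meeting every minimum uses 10+0+0+5+15 = 30 nurse-hours, leaving 260.
Highest care index per hour first: Burn 200 > Maternity 120 > Onc 80 > Neuro 60 > ER 50.
Burn: +50 to 60 (cap) → 210 left.
Give Maternity 40 more to hit its cap of 40 → 170 left.
Onc: +65 to 80 (cap) → 105 left.
Neuro takes 90 more to reach its cap of 90 → 15 left.
Only 15 left; ER takes them to reach 20.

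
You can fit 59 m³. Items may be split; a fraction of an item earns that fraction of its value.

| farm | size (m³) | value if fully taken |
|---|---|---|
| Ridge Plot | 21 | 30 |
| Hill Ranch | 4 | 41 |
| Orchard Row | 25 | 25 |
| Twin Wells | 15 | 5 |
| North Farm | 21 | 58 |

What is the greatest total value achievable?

142

Best value per unit of size first: Hill Ranch 41/4≈10.2, North Farm 58/21≈2.76, Ridge Plot 30/21≈1.43, Orchard Row 25/25≈1, Twin Wells 5/15≈0.333.
All 4 m³ of Hill Ranch fit (value 41) ; 55 remain.
Take all of North Farm (21 m³, value 58) ; 34 m³ left.
All 21 m³ of Ridge Plot fit (value 30) ; 13 remain.
Fill the last 13 m³ with part of Orchard Row: 13/25 of it earns 13.
Total value = 142.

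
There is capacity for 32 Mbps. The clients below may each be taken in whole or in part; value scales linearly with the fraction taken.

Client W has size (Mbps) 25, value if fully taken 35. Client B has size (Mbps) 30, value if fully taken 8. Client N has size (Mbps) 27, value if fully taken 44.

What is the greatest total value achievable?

51

Rank by value-to-size ratio: Client N 44/27≈1.63, Client W 35/25≈1.4, Client B 8/30≈0.267.
Client N: take in full, 27 Mbps for value 44 — 5 left.
Only 5 Mbps remain; take 5/25 of Client W for value 35×5/25 = 7.
Total value = 51.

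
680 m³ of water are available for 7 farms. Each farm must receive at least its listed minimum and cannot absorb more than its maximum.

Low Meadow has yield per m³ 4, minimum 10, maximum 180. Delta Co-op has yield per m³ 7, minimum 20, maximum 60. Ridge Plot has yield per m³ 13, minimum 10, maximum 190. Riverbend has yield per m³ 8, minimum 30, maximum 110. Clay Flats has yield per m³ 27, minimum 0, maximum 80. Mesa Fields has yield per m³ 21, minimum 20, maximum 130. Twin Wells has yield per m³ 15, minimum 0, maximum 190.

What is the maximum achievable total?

10870

Meeting every minimum uses 10+20+10+30+0+20+0 = 90 m³, leaving 590.
Rank by yield per m³: Clay Flats 27 > Mesa Fields 21 > Twin Wells 15 > Ridge Plot 13 > Riverbend 8 > Delta Co-op 7 > Low Meadow 4.
Give Clay Flats 80 more to hit its cap of 80 ; 510 left.
Give Mesa Fields 110 more to hit its cap of 130 ; 400 left.
Twin Wells: +190 to 190 (cap) ; 210 left.
Ridge Plot takes 180 more to reach its cap of 190 ; 30 left.
Riverbend: +30 (room for 80) → 60. Pool exhausted.
Total = 4×10 + 7×20 + 13×190 + 8×60 + 27×80 + 21×130 + 15×190 = 10870.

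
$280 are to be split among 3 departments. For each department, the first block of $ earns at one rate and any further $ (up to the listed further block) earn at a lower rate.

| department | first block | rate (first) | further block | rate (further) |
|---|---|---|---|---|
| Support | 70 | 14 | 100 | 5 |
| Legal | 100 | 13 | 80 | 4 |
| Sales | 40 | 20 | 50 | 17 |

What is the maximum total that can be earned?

Rank every tier by rate: Sales/tier1 20 > Sales/tier2 17 > Support/tier1 14 > Legal/tier1 13 > Support/tier2 5 > Legal/tier2 4.
Fill Sales tier1 block (40 at 20) ; 240 left.
Sales tier2 at 17: fill all 50 ; 190 left.
Support tier1 at 14: fill all 70 ; 120 left.
Legal tier1 at 13: fill all 100 ; 20 left.
Support/tier2: +20 of 100 at 5; pool empty.
Total = 20×40 + 17×50 + 14×70 + 13×100 + 5×20 = 4030.

4030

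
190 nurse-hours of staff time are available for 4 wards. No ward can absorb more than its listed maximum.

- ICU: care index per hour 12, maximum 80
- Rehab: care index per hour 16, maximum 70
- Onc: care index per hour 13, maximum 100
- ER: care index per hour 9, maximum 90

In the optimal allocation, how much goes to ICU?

20

Order the wards by care index per hour: Rehab 16 > Onc 13 > ICU 12 > ER 9.
Rehab: +70 to 70 (cap) ; 120 left.
Onc takes 100 to reach its cap of 100 ; 20 left.
Only 20 left; ICU takes them to reach 20.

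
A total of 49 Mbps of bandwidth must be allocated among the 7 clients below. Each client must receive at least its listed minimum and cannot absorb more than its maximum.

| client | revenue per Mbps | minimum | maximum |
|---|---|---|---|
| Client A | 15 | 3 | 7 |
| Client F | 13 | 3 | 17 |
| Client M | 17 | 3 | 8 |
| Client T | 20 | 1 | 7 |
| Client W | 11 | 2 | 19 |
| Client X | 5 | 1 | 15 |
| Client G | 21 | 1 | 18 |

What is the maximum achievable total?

Meeting every minimum uses 3+3+3+1+2+1+1 = 14 Mbps, leaving 35.
Rank by revenue per Mbps: Client G 21 > Client T 20 > Client M 17 > Client A 15 > Client F 13 > Client W 11 > Client X 5.
Give Client G 17 more to hit its cap of 18 — 18 left.
Client T: +6 to 7 (cap) — 12 left.
Client M: +5 to 8 (cap) — 7 left.
Client A takes 4 more to reach its cap of 7 — 3 left.
Client F has room for 14 more but only 3 remain, so it gets 6.
Total = 15×7 + 13×6 + 17×8 + 20×7 + 11×2 + 5×1 + 21×18 = 864.

864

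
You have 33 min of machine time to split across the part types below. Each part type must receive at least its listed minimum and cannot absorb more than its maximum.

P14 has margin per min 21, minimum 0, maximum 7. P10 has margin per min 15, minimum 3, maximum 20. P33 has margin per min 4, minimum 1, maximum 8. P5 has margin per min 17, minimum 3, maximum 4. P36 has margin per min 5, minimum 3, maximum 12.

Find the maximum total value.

Meeting every minimum uses 0+3+1+3+3 = 10 min, leaving 23.
Rank by margin per min: P14 21 > P5 17 > P10 15 > P36 5 > P33 4.
Give P14 7 more to hit its cap of 7 ; 16 left.
P5: +1 to 4 (cap) ; 15 left.
Only 15 left; P10 takes them to reach 18.
Total = 21×7 + 15×18 + 4×1 + 17×4 + 5×3 = 504.

504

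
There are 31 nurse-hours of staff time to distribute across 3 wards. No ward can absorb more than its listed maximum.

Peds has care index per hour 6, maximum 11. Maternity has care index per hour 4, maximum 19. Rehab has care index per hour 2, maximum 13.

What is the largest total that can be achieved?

144

Highest care index per hour first: Peds 6 > Maternity 4 > Rehab 2.
Give Peds 11 to hit its cap of 11 ; 20 left.
Maternity: +19 to 19 (cap) ; 1 left.
Rehab: +1 (room for 13) → 1. Pool exhausted.
Total = 6×11 + 4×19 + 2×1 = 144.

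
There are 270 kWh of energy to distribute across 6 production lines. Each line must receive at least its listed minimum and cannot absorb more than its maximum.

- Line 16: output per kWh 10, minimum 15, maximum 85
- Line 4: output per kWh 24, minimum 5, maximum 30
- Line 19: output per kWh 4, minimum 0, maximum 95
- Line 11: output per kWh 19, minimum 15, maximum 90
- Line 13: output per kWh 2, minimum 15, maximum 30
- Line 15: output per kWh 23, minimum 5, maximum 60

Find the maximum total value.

Meeting every minimum uses 15+5+0+15+15+5 = 55 kWh, leaving 215.
Highest output per kWh first: Line 4 24 > Line 15 23 > Line 11 19 > Line 16 10 > Line 19 4 > Line 13 2.
Give Line 4 25 more to hit its cap of 30 → 190 left.
Line 15: +55 to 60 (cap) → 135 left.
Line 11: +75 to 90 (cap) → 60 left.
Line 16 has room for 70 more but only 60 remain, so it gets 75.
Total = 10×75 + 24×30 + 19×90 + 2×15 + 23×60 = 4590.

4590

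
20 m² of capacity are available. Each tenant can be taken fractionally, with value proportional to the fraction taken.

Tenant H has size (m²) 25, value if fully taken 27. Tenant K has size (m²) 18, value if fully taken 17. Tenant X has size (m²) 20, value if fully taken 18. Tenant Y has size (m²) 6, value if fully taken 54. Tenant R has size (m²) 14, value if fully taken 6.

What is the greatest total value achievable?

Sort by value density: Tenant Y 54/6≈9, Tenant H 27/25≈1.08, Tenant K 17/18≈0.944, Tenant X 18/20≈0.9, Tenant R 6/14≈0.429.
All 6 m² of Tenant Y fit (value 54) — 14 remain.
Fill the last 14 m² with part of Tenant H: 14/25 of it earns 15.12.
Total value = 69.12.

69.12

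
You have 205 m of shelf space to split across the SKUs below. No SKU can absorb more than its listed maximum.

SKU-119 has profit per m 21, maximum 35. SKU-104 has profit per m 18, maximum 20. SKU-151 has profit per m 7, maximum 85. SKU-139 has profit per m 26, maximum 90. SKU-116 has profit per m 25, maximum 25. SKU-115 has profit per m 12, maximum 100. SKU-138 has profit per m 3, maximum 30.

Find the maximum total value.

Highest profit per m first: SKU-139 26 > SKU-116 25 > SKU-119 21 > SKU-104 18 > SKU-115 12 > SKU-151 7 > SKU-138 3.
SKU-139: +90 to 90 (cap) → 115 left.
SKU-116: +25 to 25 (cap) → 90 left.
SKU-119: +35 to 35 (cap) → 55 left.
SKU-104 takes 20 to reach its cap of 20 → 35 left.
SKU-115 has room for 100 but only 35 remain, so it gets 35.
Total = 21×35 + 18×20 + 26×90 + 25×25 + 12×35 = 4480.

4480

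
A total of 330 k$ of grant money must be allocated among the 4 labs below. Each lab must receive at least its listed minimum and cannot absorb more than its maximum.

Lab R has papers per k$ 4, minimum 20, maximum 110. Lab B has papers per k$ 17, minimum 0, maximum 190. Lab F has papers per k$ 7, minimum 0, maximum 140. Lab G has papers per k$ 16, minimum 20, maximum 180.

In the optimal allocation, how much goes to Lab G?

120

Meeting every minimum uses 20+0+0+20 = 40 k$, leaving 290.
Order the labs by papers per k$: Lab B 17 > Lab G 16 > Lab F 7 > Lab R 4.
Lab B takes 190 more to reach its cap of 190 — 100 left.
Only 100 left; Lab G takes them to reach 120.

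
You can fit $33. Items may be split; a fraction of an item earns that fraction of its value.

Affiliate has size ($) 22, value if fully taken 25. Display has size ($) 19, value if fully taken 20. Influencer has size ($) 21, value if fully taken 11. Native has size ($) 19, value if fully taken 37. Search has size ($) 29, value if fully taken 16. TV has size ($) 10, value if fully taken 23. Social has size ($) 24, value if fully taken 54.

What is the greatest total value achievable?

74.75

Sort by value density: TV 23/10≈2.3, Social 54/24≈2.25, Native 37/19≈1.95, Affiliate 25/22≈1.14, Display 20/19≈1.05, Search 16/29≈0.552, Influencer 11/21≈0.524.
Take all of TV (10 $, value 23) → 23 $ left.
23 $ left: a 23/24 share of Social gives 54×23/24 = 51.75.
Total value = 74.75.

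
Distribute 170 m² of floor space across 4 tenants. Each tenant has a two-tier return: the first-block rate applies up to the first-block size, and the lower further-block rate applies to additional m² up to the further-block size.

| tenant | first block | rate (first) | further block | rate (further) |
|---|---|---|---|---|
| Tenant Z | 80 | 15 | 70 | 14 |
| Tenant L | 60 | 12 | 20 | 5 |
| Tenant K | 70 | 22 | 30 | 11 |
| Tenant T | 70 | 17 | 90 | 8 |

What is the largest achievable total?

3180

Order all 8 blocks by rate: Tenant K/T1 22 > Tenant T/T1 17 > Tenant Z/T1 15 > Tenant Z/T2 14 > Tenant L/T1 12 > Tenant K/T2 11 > Tenant T/T2 8 > Tenant L/T2 5.
Tenant K/T1 (22): +70 — 100 left.
Tenant T T1 at 17: fill all 70 — 30 left.
Tenant Z T1 at 15: only 30 left, fill 30.
Total = 22×70 + 17×70 + 15×30 = 3180.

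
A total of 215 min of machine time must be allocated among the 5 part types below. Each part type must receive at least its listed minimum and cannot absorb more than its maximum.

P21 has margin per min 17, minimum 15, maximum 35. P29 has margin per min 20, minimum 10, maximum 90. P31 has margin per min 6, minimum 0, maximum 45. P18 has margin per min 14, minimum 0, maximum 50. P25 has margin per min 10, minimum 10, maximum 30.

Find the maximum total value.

Meeting every minimum uses 15+10+0+0+10 = 35 min, leaving 180.
Highest margin per min first: P29 20 > P21 17 > P18 14 > P25 10 > P31 6.
Give P29 80 more to hit its cap of 90 ; 100 left.
P21 takes 20 more to reach its cap of 35 ; 80 left.
Give P18 50 more to hit its cap of 50 ; 30 left.
P25: +20 to 30 (cap) ; 10 left.
P31 has room for 45 more but only 10 remain, so it gets 10.
Total = 17×35 + 20×90 + 6×10 + 14×50 + 10×30 = 3455.

3455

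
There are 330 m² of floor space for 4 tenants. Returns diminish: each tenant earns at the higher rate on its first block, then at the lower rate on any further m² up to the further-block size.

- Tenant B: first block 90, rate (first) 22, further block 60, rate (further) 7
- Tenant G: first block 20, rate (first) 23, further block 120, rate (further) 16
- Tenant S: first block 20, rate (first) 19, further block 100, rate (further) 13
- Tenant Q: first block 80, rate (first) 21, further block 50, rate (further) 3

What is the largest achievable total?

Order all 8 blocks by rate: Tenant G/T1 23 > Tenant B/T1 22 > Tenant Q/T1 21 > Tenant S/T1 19 > Tenant G/T2 16 > Tenant S/T2 13 > Tenant B/T2 7 > Tenant Q/T2 3.
Tenant G T1 at 23: fill all 20 → 310 left.
Tenant B T1 at 22: fill all 90 → 220 left.
Tenant Q T1 at 21: fill all 80 → 140 left.
Tenant S/T1 (19): +20 → 120 left.
Tenant G T2 at 16: fill all 120 → 0 left.
Total = 23×20 + 22×90 + 21×80 + 19×20 + 16×120 = 6420.

6420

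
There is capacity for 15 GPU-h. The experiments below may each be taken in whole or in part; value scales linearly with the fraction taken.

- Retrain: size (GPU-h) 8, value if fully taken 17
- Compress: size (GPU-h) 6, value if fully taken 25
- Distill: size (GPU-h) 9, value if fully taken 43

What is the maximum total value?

68

Sort by value density: Distill 43/9≈4.78, Compress 25/6≈4.17, Retrain 17/8≈2.12.
All 9 GPU-h of Distill fit (value 43) → 6 remain.
All 6 GPU-h of Compress fit (value 25) → 0 remain.
Total value = 68.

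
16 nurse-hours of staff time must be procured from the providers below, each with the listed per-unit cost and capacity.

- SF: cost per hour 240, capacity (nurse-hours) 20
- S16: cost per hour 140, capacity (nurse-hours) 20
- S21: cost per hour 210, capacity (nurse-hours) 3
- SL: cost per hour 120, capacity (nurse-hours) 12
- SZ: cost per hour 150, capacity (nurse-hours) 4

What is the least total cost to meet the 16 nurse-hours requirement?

Fill from the cheapest provider first.
SL (120): use full 12 → 4 nurse-hours to go.
Take 4 from S16 at 140 to finish.
SZ, S21, SF: unused.
Cost = 12×120 + 4×140 = 2000.

2000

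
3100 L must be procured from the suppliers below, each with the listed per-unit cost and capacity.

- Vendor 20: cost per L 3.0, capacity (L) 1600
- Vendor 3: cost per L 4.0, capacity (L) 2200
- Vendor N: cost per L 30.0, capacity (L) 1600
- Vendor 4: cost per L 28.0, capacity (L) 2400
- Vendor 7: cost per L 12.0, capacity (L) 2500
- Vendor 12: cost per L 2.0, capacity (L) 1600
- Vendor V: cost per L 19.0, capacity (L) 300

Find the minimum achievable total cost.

Cheapest first:
Vendor 12 at 2.0: take all 1600 L → 1500 still needed.
Vendor 20 (3.0): take the remaining 1500 → done.
Vendor 3, Vendor 7, Vendor V, Vendor 4, Vendor N: unused.
Cost = 1600×2.0 + 1500×3.0 = 7700.

7700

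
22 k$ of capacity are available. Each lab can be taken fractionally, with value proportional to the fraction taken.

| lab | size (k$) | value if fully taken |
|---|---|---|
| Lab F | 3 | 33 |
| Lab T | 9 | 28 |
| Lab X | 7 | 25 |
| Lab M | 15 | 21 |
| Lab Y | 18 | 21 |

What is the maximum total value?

Best value per unit of size first: Lab F 33/3≈11, Lab X 25/7≈3.57, Lab T 28/9≈3.11, Lab M 21/15≈1.4, Lab Y 21/18≈1.17.
Lab F: take in full, 3 k$ for value 33 — 19 left.
Lab X: take in full, 7 k$ for value 25 — 12 left.
All 9 k$ of Lab T fit (value 28) — 3 remain.
Only 3 k$ remain; take 3/15 of Lab M for value 21×3/15 = 4.2.
Total value = 90.2.

90.2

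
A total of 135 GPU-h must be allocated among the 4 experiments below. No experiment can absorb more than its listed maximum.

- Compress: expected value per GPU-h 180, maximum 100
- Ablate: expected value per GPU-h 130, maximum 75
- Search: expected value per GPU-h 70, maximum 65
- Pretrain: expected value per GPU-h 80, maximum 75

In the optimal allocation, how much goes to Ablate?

35

Highest expected value per GPU-h first: Compress 180 > Ablate 130 > Pretrain 80 > Search 70.
Compress takes 100 to reach its cap of 100 → 35 left.
Ablate has room for 75 but only 35 remain, so it gets 35.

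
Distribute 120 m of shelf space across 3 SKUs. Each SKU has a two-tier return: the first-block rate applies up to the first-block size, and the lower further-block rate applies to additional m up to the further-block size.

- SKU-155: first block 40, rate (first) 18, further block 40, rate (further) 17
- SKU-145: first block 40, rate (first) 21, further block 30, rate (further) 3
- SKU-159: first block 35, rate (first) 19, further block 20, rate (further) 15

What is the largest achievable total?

Order all 6 blocks by rate: SKU-145/tier1 21 > SKU-159/tier1 19 > SKU-155/tier1 18 > SKU-155/tier2 17 > SKU-159/tier2 15 > SKU-145/tier2 3.
Fill SKU-145 tier1 block (40 at 21) → 80 left.
SKU-159 tier1 at 19: fill all 35 → 45 left.
SKU-155 tier1 at 18: fill all 40 → 5 left.
SKU-155/tier2: +5 of 40 at 17; pool empty.
Total = 21×40 + 19×35 + 18×40 + 17×5 = 2310.

2310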